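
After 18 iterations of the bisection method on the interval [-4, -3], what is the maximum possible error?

Bisection error bound: |error| ≤ (b-a)/2^n
|error| ≤ (-3 - (-4))/2^18 = 1/2^18
|error| ≤ 0.0000038147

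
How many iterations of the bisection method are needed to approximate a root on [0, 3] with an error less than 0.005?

We need (b-a)/2^n ≤ 0.005
(3 - 0)/2^n ≤ 0.005
3/2^n ≤ 0.005
2^n ≥ 600
n ≥ log₂(600) = 9.23
n ≥ 10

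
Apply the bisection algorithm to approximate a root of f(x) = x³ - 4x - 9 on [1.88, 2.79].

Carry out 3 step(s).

f(x) = x³ - 4x - 9
Initial interval: [1.88, 2.79]

Iteration 1:
  c_1 = (1.880000 + 2.790000)/2 = 2.335000
  f(c_1) = f(2.335000) = -5.609055
  f(a) × f(c) ≥ 0, new interval: [2.335000, 2.790000]
Iteration 2:
  c_2 = (2.335000 + 2.790000)/2 = 2.562500
  f(c_2) = f(2.562500) = -2.423584
  f(a) × f(c) ≥ 0, new interval: [2.562500, 2.790000]
Iteration 3:
  c_3 = (2.562500 + 2.790000)/2 = 2.676250
  f(c_3) = f(2.676250) = -0.536857
  f(a) × f(c) ≥ 0, new interval: [2.676250, 2.790000]

After 3 iteration(s), the approximation is c_3 = 2.676250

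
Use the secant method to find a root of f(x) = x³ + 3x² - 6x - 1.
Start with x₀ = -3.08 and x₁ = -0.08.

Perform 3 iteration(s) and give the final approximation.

f(x) = x³ + 3x² - 6x - 1
x₀ = -3.08, x₁ = -0.08

Secant formula: x_{n+1} = x_n - f(x_n)(x_n - x_{n-1})/(f(x_n) - f(x_{n-1}))

Iteration 1:
  f(-3.080000) = 16.721088
  f(-0.080000) = -0.501312
  x_2 = -0.080000 - (-0.501312)×(-0.080000 - (-3.080000))/(-0.501312 - 16.721088)
       = -0.167324
Iteration 2:
  f(-0.080000) = -0.501312
  f(-0.167324) = 0.083254
  x_3 = -0.167324 - 0.083254×(-0.167324 - (-0.080000))/(0.083254 - (-0.501312))
       = -0.154888
Iteration 3:
  f(-0.167324) = 0.083254
  f(-0.154888) = -0.002419
  x_4 = -0.154888 - (-0.002419)×(-0.154888 - (-0.167324))/(-0.002419 - 0.083254)
       = -0.155239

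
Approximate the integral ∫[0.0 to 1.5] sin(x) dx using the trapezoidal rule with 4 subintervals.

f(x) = sin(x)
a = 0.0, b = 1.5, n = 4
h = (b - a)/n = 0.375000

Trapezoidal rule: (h/2)[f(x₀) + 2f(x₁) + 2f(x₂) + ... + f(xₙ)]

x_0 = 0.0000, f(x_0) = 0.000000, coefficient = 1
x_1 = 0.3750, f(x_1) = 0.366273, coefficient = 2
x_2 = 0.7500, f(x_2) = 0.681639, coefficient = 2
x_3 = 1.1250, f(x_3) = 0.902268, coefficient = 2
x_4 = 1.5000, f(x_4) = 0.997495, coefficient = 1

I ≈ (0.375000/2) × 4.897853 = 0.918347
Exact value: 0.929263
Error: 0.010915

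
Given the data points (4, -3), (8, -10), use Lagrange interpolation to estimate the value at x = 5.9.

Lagrange interpolation formula:
P(x) = Σ yᵢ × Lᵢ(x)
where Lᵢ(x) = Π_{j≠i} (x - xⱼ)/(xᵢ - xⱼ)

L_0(5.9) = (5.9 - 8)/(4 - 8) = 0.525000
L_1(5.9) = (5.9 - 4)/(8 - 4) = 0.475000

P(5.9) = (-3)×L_0(5.9) + (-10)×L_1(5.9)
P(5.9) = -6.325000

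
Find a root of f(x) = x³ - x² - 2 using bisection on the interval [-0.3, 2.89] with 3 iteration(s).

f(x) = x³ - x² - 2
Initial interval: [-0.3, 2.89]

Iteration 1:
  c_1 = (-0.300000 + 2.890000)/2 = 1.295000
  f(c_1) = f(1.295000) = -1.505278
  f(a) × f(c) ≥ 0, new interval: [1.295000, 2.890000]
Iteration 2:
  c_2 = (1.295000 + 2.890000)/2 = 2.092500
  f(c_2) = f(2.092500) = 2.783573
  f(a) × f(c) < 0, new interval: [1.295000, 2.092500]
Iteration 3:
  c_3 = (1.295000 + 2.092500)/2 = 1.693750
  f(c_3) = f(1.693750) = -0.009778
  f(a) × f(c) ≥ 0, new interval: [1.693750, 2.092500]

After 3 iteration(s), the approximation is c_3 = 1.693750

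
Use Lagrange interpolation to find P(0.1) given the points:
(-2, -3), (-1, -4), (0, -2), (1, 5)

Lagrange interpolation formula:
P(x) = Σ yᵢ × Lᵢ(x)
where Lᵢ(x) = Π_{j≠i} (x - xⱼ)/(xᵢ - xⱼ)

L_0(0.1) = (0.1 - (-1))/(-2 - (-1)) × (0.1 - 0)/(-2 - 0) × (0.1 - 1)/(-2 - 1) = 0.016500
L_1(0.1) = (0.1 - (-2))/(-1 - (-2)) × (0.1 - 0)/(-1 - 0) × (0.1 - 1)/(-1 - 1) = -0.094500
L_2(0.1) = (0.1 - (-2))/(0 - (-2)) × (0.1 - (-1))/(0 - (-1)) × (0.1 - 1)/(0 - 1) = 1.039500
L_3(0.1) = (0.1 - (-2))/(1 - (-2)) × (0.1 - (-1))/(1 - (-1)) × (0.1 - 0)/(1 - 0) = 0.038500

P(0.1) = (-3)×L_0(0.1) + (-4)×L_1(0.1) + (-2)×L_2(0.1) + 5×L_3(0.1)
P(0.1) = -1.558000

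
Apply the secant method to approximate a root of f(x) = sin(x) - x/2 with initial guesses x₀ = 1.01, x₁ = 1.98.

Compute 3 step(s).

f(x) = sin(x) - x/2
x₀ = 1.01, x₁ = 1.98

Secant formula: x_{n+1} = x_n - f(x_n)(x_n - x_{n-1})/(f(x_n) - f(x_{n-1}))

Iteration 1:
  f(1.010000) = 0.341832
  f(1.980000) = -0.072562
  x_2 = 1.980000 - (-0.072562)×(1.980000 - 1.010000)/(-0.072562 - 0.341832)
       = 1.810149
Iteration 2:
  f(1.980000) = -0.072562
  f(1.810149) = 0.066417
  x_3 = 1.810149 - 0.066417×(1.810149 - 1.980000)/(0.066417 - (-0.072562))
       = 1.891320
Iteration 3:
  f(1.810149) = 0.066417
  f(1.891320) = 0.003411
  x_4 = 1.891320 - 0.003411×(1.891320 - 1.810149)/(0.003411 - 0.066417)
       = 1.895714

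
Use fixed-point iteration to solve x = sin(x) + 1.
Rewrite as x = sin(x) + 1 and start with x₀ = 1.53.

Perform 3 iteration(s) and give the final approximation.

Equation: x = sin(x) + 1
Fixed-point form: x = sin(x) + 1
x₀ = 1.53

x_1 = g(1.530000) = 1.999168
x_2 = g(1.999168) = 1.909643
x_3 = g(1.909643) = 1.943139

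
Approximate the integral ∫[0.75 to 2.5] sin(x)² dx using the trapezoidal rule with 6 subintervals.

f(x) = sin(x)²
a = 0.75, b = 2.5, n = 6
h = (b - a)/n = 0.291667

Trapezoidal rule: (h/2)[f(x₀) + 2f(x₁) + 2f(x₂) + ... + f(xₙ)]

x_0 = 0.7500, f(x_0) = 0.464631, coefficient = 1
x_1 = 1.0417, f(x_1) = 0.745195, coefficient = 2
x_2 = 1.3333, f(x_2) = 0.944663, coefficient = 2
x_3 = 1.6250, f(x_3) = 0.997065, coefficient = 2
x_4 = 1.9167, f(x_4) = 0.885068, coefficient = 2
x_5 = 2.2083, f(x_5) = 0.645715, coefficient = 2
x_6 = 2.5000, f(x_6) = 0.358169, coefficient = 1

I ≈ (0.291667/2) × 9.258214 = 1.350156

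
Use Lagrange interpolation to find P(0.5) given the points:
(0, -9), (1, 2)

Lagrange interpolation formula:
P(x) = Σ yᵢ × Lᵢ(x)
where Lᵢ(x) = Π_{j≠i} (x - xⱼ)/(xᵢ - xⱼ)

L_0(0.5) = (0.5 - 1)/(0 - 1) = 0.500000
L_1(0.5) = (0.5 - 0)/(1 - 0) = 0.500000

P(0.5) = (-9)×L_0(0.5) + 2×L_1(0.5)
P(0.5) = -3.500000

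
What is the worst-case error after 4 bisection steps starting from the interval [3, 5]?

Bisection error bound: |error| ≤ (b-a)/2^n
|error| ≤ (5 - 3)/2^4 = 2/2^4
|error| ≤ 0.1250000000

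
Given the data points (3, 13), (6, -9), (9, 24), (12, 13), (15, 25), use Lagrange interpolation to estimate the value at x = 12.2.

Lagrange interpolation formula:
P(x) = Σ yᵢ × Lᵢ(x)
where Lᵢ(x) = Π_{j≠i} (x - xⱼ)/(xᵢ - xⱼ)

L_0(12.2) = (12.2 - 6)/(3 - 6) × (12.2 - 9)/(3 - 9) × (12.2 - 12)/(3 - 12) × (12.2 - 15)/(3 - 15) = -0.005715
L_1(12.2) = (12.2 - 3)/(6 - 3) × (12.2 - 9)/(6 - 9) × (12.2 - 12)/(6 - 12) × (12.2 - 15)/(6 - 15) = 0.033923
L_2(12.2) = (12.2 - 3)/(9 - 3) × (12.2 - 6)/(9 - 6) × (12.2 - 12)/(9 - 12) × (12.2 - 15)/(9 - 15) = -0.098588
L_3(12.2) = (12.2 - 3)/(12 - 3) × (12.2 - 6)/(12 - 6) × (12.2 - 9)/(12 - 9) × (12.2 - 15)/(12 - 15) = 1.051602
L_4(12.2) = (12.2 - 3)/(15 - 3) × (12.2 - 6)/(15 - 6) × (12.2 - 9)/(15 - 9) × (12.2 - 12)/(15 - 12) = 0.018779

P(12.2) = 13×L_0(12.2) + (-9)×L_1(12.2) + 24×L_2(12.2) + 13×L_3(12.2) + 25×L_4(12.2)
P(12.2) = 11.394581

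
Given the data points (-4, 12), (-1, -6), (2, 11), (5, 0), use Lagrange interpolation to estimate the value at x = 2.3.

Lagrange interpolation formula:
P(x) = Σ yᵢ × Lᵢ(x)
where Lᵢ(x) = Π_{j≠i} (x - xⱼ)/(xᵢ - xⱼ)

L_0(2.3) = (2.3 - (-1))/(-4 - (-1)) × (2.3 - 2)/(-4 - 2) × (2.3 - 5)/(-4 - 5) = 0.016500
L_1(2.3) = (2.3 - (-4))/(-1 - (-4)) × (2.3 - 2)/(-1 - 2) × (2.3 - 5)/(-1 - 5) = -0.094500
L_2(2.3) = (2.3 - (-4))/(2 - (-4)) × (2.3 - (-1))/(2 - (-1)) × (2.3 - 5)/(2 - 5) = 1.039500
L_3(2.3) = (2.3 - (-4))/(5 - (-4)) × (2.3 - (-1))/(5 - (-1)) × (2.3 - 2)/(5 - 2) = 0.038500

P(2.3) = 12×L_0(2.3) + (-6)×L_1(2.3) + 11×L_2(2.3) + 0×L_3(2.3)
P(2.3) = 12.199500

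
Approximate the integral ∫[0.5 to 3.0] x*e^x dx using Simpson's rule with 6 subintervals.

f(x) = x*e^x
a = 0.5, b = 3.0, n = 6
h = (b - a)/n = 0.416667

Simpson's rule: (h/3)[f(x₀) + 4f(x₁) + 2f(x₂) + ... + f(xₙ)]

x_0 = 0.5000, f(x_0) = 0.824361, coefficient = 1
x_1 = 0.9167, f(x_1) = 2.292528, coefficient = 4
x_2 = 1.3333, f(x_2) = 5.058224, coefficient = 2
x_3 = 1.7500, f(x_3) = 10.070555, coefficient = 4
x_4 = 2.1667, f(x_4) = 18.913133, coefficient = 2
x_5 = 2.5833, f(x_5) = 34.206439, coefficient = 4
x_6 = 3.0000, f(x_6) = 60.256611, coefficient = 1

I ≈ (0.416667/3) × 295.301772 = 41.014135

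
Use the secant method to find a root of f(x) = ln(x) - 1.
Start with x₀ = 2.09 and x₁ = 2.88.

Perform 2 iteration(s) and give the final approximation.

f(x) = ln(x) - 1
x₀ = 2.09, x₁ = 2.88

Secant formula: x_{n+1} = x_n - f(x_n)(x_n - x_{n-1})/(f(x_n) - f(x_{n-1}))

Iteration 1:
  f(2.090000) = -0.262836
  f(2.880000) = 0.057790
  x_2 = 2.880000 - 0.057790×(2.880000 - 2.090000)/(0.057790 - (-0.262836))
       = 2.737609
Iteration 2:
  f(2.880000) = 0.057790
  f(2.737609) = 0.007085
  x_3 = 2.737609 - 0.007085×(2.737609 - 2.880000)/(0.007085 - 0.057790)
       = 2.717713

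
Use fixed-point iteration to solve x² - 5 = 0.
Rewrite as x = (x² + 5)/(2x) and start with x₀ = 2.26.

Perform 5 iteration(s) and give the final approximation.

Equation: x² - 5 = 0
Fixed-point form: x = (x² + 5)/(2x)
x₀ = 2.26

x_1 = g(2.260000) = 2.236195
x_2 = g(2.236195) = 2.236068
x_3 = g(2.236068) = 2.236068
x_4 = g(2.236068) = 2.236068
x_5 = g(2.236068) = 2.236068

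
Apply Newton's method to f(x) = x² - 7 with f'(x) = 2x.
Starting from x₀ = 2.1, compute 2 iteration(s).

f(x) = x² - 7
f'(x) = 2x
x₀ = 2.1

Newton-Raphson formula: x_{n+1} = x_n - f(x_n)/f'(x_n)

Iteration 1:
  f(2.100000) = -2.590000
  f'(2.100000) = 4.200000
  x_1 = 2.100000 - (-2.590000)/4.200000 = 2.716667
Iteration 2:
  f(2.716667) = 0.380278
  f'(2.716667) = 5.433333
  x_2 = 2.716667 - 0.380278/5.433333 = 2.646677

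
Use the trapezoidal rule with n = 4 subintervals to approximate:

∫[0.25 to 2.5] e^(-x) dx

f(x) = e^(-x)
a = 0.25, b = 2.5, n = 4
h = (b - a)/n = 0.562500

Trapezoidal rule: (h/2)[f(x₀) + 2f(x₁) + 2f(x₂) + ... + f(xₙ)]

x_0 = 0.2500, f(x_0) = 0.778801, coefficient = 1
x_1 = 0.8125, f(x_1) = 0.443747, coefficient = 2
x_2 = 1.3750, f(x_2) = 0.252840, coefficient = 2
x_3 = 1.9375, f(x_3) = 0.144064, coefficient = 2
x_4 = 2.5000, f(x_4) = 0.082085, coefficient = 1

I ≈ (0.562500/2) × 2.542187 = 0.714990
Exact value: 0.696716
Error: 0.018274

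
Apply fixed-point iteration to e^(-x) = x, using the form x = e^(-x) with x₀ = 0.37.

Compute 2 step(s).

Equation: e^(-x) = x
Fixed-point form: x = e^(-x)
x₀ = 0.37

x_1 = g(0.370000) = 0.690734
x_2 = g(0.690734) = 0.501208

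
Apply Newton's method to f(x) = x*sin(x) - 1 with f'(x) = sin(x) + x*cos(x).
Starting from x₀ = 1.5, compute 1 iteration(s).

f(x) = x*sin(x) - 1
f'(x) = sin(x) + x*cos(x)
x₀ = 1.5

Newton-Raphson formula: x_{n+1} = x_n - f(x_n)/f'(x_n)

Iteration 1:
  f(1.500000) = 0.496242
  f'(1.500000) = 1.103601
  x_1 = 1.500000 - 0.496242/1.103601 = 1.050342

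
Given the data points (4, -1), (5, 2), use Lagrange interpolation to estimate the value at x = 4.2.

Lagrange interpolation formula:
P(x) = Σ yᵢ × Lᵢ(x)
where Lᵢ(x) = Π_{j≠i} (x - xⱼ)/(xᵢ - xⱼ)

L_0(4.2) = (4.2 - 5)/(4 - 5) = 0.800000
L_1(4.2) = (4.2 - 4)/(5 - 4) = 0.200000

P(4.2) = (-1)×L_0(4.2) + 2×L_1(4.2)
P(4.2) = -0.400000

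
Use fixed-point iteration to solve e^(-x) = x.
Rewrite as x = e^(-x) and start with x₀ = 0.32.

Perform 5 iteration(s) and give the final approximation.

Equation: e^(-x) = x
Fixed-point form: x = e^(-x)
x₀ = 0.32

x_1 = g(0.320000) = 0.726149
x_2 = g(0.726149) = 0.483768
x_3 = g(0.483768) = 0.616456
x_4 = g(0.616456) = 0.539854
x_5 = g(0.539854) = 0.582833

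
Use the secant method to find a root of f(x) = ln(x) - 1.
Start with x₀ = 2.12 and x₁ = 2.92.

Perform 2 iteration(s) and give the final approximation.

f(x) = ln(x) - 1
x₀ = 2.12, x₁ = 2.92

Secant formula: x_{n+1} = x_n - f(x_n)(x_n - x_{n-1})/(f(x_n) - f(x_{n-1}))

Iteration 1:
  f(2.120000) = -0.248584
  f(2.920000) = 0.071584
  x_2 = 2.920000 - 0.071584×(2.920000 - 2.120000)/(0.071584 - (-0.248584))
       = 2.741135
Iteration 2:
  f(2.920000) = 0.071584
  f(2.741135) = 0.008372
  x_3 = 2.741135 - 0.008372×(2.741135 - 2.920000)/(0.008372 - 0.071584)
       = 2.717445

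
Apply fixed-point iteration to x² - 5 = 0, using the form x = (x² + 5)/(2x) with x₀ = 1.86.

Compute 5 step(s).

Equation: x² - 5 = 0
Fixed-point form: x = (x² + 5)/(2x)
x₀ = 1.86

x_1 = g(1.860000) = 2.274086
x_2 = g(2.274086) = 2.236386
x_3 = g(2.236386) = 2.236068
x_4 = g(2.236068) = 2.236068
x_5 = g(2.236068) = 2.236068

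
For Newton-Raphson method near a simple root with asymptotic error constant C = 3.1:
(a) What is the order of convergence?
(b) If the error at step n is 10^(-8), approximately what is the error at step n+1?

(a) Newton-Raphson has quadratic (order 2) convergence near simple roots.
    This means |e_{n+1}| ≈ C|e_n|².

(b) With |e_n| = 10^(-8) and C = 3.1:
    |e_{n+1}| ≈ 3.1 × (10^(-8))² = 3.1 × 10^(-16)

(a) 2 (quadratic); (b) |e_{n+1}| ≈ 3.100e-16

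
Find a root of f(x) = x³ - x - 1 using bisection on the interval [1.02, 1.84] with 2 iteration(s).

f(x) = x³ - x - 1
Initial interval: [1.02, 1.84]

Iteration 1:
  c_1 = (1.020000 + 1.840000)/2 = 1.430000
  f(c_1) = f(1.430000) = 0.494207
  f(a) × f(c) < 0, new interval: [1.020000, 1.430000]
Iteration 2:
  c_2 = (1.020000 + 1.430000)/2 = 1.225000
  f(c_2) = f(1.225000) = -0.386734
  f(a) × f(c) ≥ 0, new interval: [1.225000, 1.430000]

After 2 iteration(s), the approximation is c_2 = 1.225000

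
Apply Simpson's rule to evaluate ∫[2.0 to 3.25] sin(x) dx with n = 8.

f(x) = sin(x)
a = 2.0, b = 3.25, n = 8
h = (b - a)/n = 0.156250

Simpson's rule: (h/3)[f(x₀) + 4f(x₁) + 2f(x₂) + ... + f(xₙ)]

x_0 = 2.0000, f(x_0) = 0.909297, coefficient = 1
x_1 = 2.1562, f(x_1) = 0.833461, coefficient = 4
x_2 = 2.3125, f(x_2) = 0.737319, coefficient = 2
x_3 = 2.4688, f(x_3) = 0.623212, coefficient = 4
x_4 = 2.6250, f(x_4) = 0.493920, coefficient = 2
x_5 = 2.7812, f(x_5) = 0.352595, coefficient = 4
x_6 = 2.9375, f(x_6) = 0.202679, coefficient = 2
x_7 = 3.0938, f(x_7) = 0.047824, coefficient = 4
x_8 = 3.2500, f(x_8) = -0.108195, coefficient = 1

I ≈ (0.156250/3) × 11.097307 = 0.577985
Exact value: 0.577983
Error: 0.000002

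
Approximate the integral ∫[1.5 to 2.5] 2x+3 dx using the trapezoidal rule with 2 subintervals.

f(x) = 2x+3
a = 1.5, b = 2.5, n = 2
h = (b - a)/n = 0.500000

Trapezoidal rule: (h/2)[f(x₀) + 2f(x₁) + 2f(x₂) + ... + f(xₙ)]

x_0 = 1.5000, f(x_0) = 6.000000, coefficient = 1
x_1 = 2.0000, f(x_1) = 7.000000, coefficient = 2
x_2 = 2.5000, f(x_2) = 8.000000, coefficient = 1

I ≈ (0.500000/2) × 28.000000 = 7.000000
Exact value: 7.000000
Error: 0.000000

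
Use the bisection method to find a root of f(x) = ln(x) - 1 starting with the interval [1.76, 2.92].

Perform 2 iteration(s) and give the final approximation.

f(x) = ln(x) - 1
Initial interval: [1.76, 2.92]

Iteration 1:
  c_1 = (1.760000 + 2.920000)/2 = 2.340000
  f(c_1) = f(2.340000) = -0.149849
  f(a) × f(c) ≥ 0, new interval: [2.340000, 2.920000]
Iteration 2:
  c_2 = (2.340000 + 2.920000)/2 = 2.630000
  f(c_2) = f(2.630000) = -0.033016
  f(a) × f(c) ≥ 0, new interval: [2.630000, 2.920000]

After 2 iteration(s), the approximation is c_2 = 2.630000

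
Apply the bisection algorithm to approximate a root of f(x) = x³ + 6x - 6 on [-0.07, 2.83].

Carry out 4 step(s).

f(x) = x³ + 6x - 6
Initial interval: [-0.07, 2.83]

Iteration 1:
  c_1 = (-0.070000 + 2.830000)/2 = 1.380000
  f(c_1) = f(1.380000) = 4.908072
  f(a) × f(c) < 0, new interval: [-0.070000, 1.380000]
Iteration 2:
  c_2 = (-0.070000 + 1.380000)/2 = 0.655000
  f(c_2) = f(0.655000) = -1.788989
  f(a) × f(c) ≥ 0, new interval: [0.655000, 1.380000]
Iteration 3:
  c_3 = (0.655000 + 1.380000)/2 = 1.017500
  f(c_3) = f(1.017500) = 1.158424
  f(a) × f(c) < 0, new interval: [0.655000, 1.017500]
Iteration 4:
  c_4 = (0.655000 + 1.017500)/2 = 0.836250
  f(c_4) = f(0.836250) = -0.397699
  f(a) × f(c) ≥ 0, new interval: [0.836250, 1.017500]

After 4 iteration(s), the approximation is c_4 = 0.836250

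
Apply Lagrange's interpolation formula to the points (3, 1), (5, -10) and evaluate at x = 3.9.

Lagrange interpolation formula:
P(x) = Σ yᵢ × Lᵢ(x)
where Lᵢ(x) = Π_{j≠i} (x - xⱼ)/(xᵢ - xⱼ)

L_0(3.9) = (3.9 - 5)/(3 - 5) = 0.550000
L_1(3.9) = (3.9 - 3)/(5 - 3) = 0.450000

P(3.9) = 1×L_0(3.9) + (-10)×L_1(3.9)
P(3.9) = -3.950000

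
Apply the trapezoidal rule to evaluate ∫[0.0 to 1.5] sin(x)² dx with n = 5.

f(x) = sin(x)²
a = 0.0, b = 1.5, n = 5
h = (b - a)/n = 0.300000

Trapezoidal rule: (h/2)[f(x₀) + 2f(x₁) + 2f(x₂) + ... + f(xₙ)]

x_0 = 0.0000, f(x_0) = 0.000000, coefficient = 1
x_1 = 0.3000, f(x_1) = 0.087332, coefficient = 2
x_2 = 0.6000, f(x_2) = 0.318821, coefficient = 2
x_3 = 0.9000, f(x_3) = 0.613601, coefficient = 2
x_4 = 1.2000, f(x_4) = 0.868697, coefficient = 2
x_5 = 1.5000, f(x_5) = 0.994996, coefficient = 1

I ≈ (0.300000/2) × 4.771899 = 0.715785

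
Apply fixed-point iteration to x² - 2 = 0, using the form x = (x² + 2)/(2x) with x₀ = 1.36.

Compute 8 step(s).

Equation: x² - 2 = 0
Fixed-point form: x = (x² + 2)/(2x)
x₀ = 1.36

x_1 = g(1.360000) = 1.415294
x_2 = g(1.415294) = 1.414214
x_3 = g(1.414214) = 1.414214
x_4 = g(1.414214) = 1.414214
x_5 = g(1.414214) = 1.414214
x_6 = g(1.414214) = 1.414214
x_7 = g(1.414214) = 1.414214
x_8 = g(1.414214) = 1.414214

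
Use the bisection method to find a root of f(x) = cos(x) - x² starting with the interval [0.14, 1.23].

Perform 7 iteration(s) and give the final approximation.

f(x) = cos(x) - x²
Initial interval: [0.14, 1.23]

Iteration 1:
  c_1 = (0.140000 + 1.230000)/2 = 0.685000
  f(c_1) = f(0.685000) = 0.305194
  f(a) × f(c) ≥ 0, new interval: [0.685000, 1.230000]
Iteration 2:
  c_2 = (0.685000 + 1.230000)/2 = 0.957500
  f(c_2) = f(0.957500) = -0.341240
  f(a) × f(c) < 0, new interval: [0.685000, 0.957500]
Iteration 3:
  c_3 = (0.685000 + 0.957500)/2 = 0.821250
  f(c_3) = f(0.821250) = 0.006855
  f(a) × f(c) ≥ 0, new interval: [0.821250, 0.957500]
Iteration 4:
  c_4 = (0.821250 + 0.957500)/2 = 0.889375
  f(c_4) = f(0.889375) = -0.161090
  f(a) × f(c) < 0, new interval: [0.821250, 0.889375]
Iteration 5:
  c_5 = (0.821250 + 0.889375)/2 = 0.855313
  f(c_5) = f(0.855313) = -0.075577
  f(a) × f(c) < 0, new interval: [0.821250, 0.855313]
Iteration 6:
  c_6 = (0.821250 + 0.855313)/2 = 0.838281
  f(c_6) = f(0.838281) = -0.033974
  f(a) × f(c) < 0, new interval: [0.821250, 0.838281]
Iteration 7:
  c_7 = (0.821250 + 0.838281)/2 = 0.829766
  f(c_7) = f(0.829766) = -0.013462
  f(a) × f(c) < 0, new interval: [0.821250, 0.829766]

After 7 iteration(s), the approximation is c_7 = 0.829766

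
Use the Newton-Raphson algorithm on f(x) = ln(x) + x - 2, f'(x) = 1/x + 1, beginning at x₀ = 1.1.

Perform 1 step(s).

f(x) = ln(x) + x - 2
f'(x) = 1/x + 1
x₀ = 1.1

Newton-Raphson formula: x_{n+1} = x_n - f(x_n)/f'(x_n)

Iteration 1:
  f(1.100000) = -0.804690
  f'(1.100000) = 1.909091
  x_1 = 1.100000 - (-0.804690)/1.909091 = 1.521504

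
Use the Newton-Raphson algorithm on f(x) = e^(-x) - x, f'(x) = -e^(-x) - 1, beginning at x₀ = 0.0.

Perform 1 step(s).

f(x) = e^(-x) - x
f'(x) = -e^(-x) - 1
x₀ = 0.0

Newton-Raphson formula: x_{n+1} = x_n - f(x_n)/f'(x_n)

Iteration 1:
  f(0.000000) = 1.000000
  f'(0.000000) = -2.000000
  x_1 = 0.000000 - 1.000000/(-2.000000) = 0.500000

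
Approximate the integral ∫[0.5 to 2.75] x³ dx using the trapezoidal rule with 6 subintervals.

f(x) = x³
a = 0.5, b = 2.75, n = 6
h = (b - a)/n = 0.375000

Trapezoidal rule: (h/2)[f(x₀) + 2f(x₁) + 2f(x₂) + ... + f(xₙ)]

x_0 = 0.5000, f(x_0) = 0.125000, coefficient = 1
x_1 = 0.8750, f(x_1) = 0.669922, coefficient = 2
x_2 = 1.2500, f(x_2) = 1.953125, coefficient = 2
x_3 = 1.6250, f(x_3) = 4.291016, coefficient = 2
x_4 = 2.0000, f(x_4) = 8.000000, coefficient = 2
x_5 = 2.3750, f(x_5) = 13.396484, coefficient = 2
x_6 = 2.7500, f(x_6) = 20.796875, coefficient = 1

I ≈ (0.375000/2) × 77.542969 = 14.539307
Exact value: 14.282227
Error: 0.257080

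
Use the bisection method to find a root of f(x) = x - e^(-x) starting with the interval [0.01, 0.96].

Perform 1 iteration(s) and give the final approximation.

f(x) = x - e^(-x)
Initial interval: [0.01, 0.96]

Iteration 1:
  c_1 = (0.010000 + 0.960000)/2 = 0.485000
  f(c_1) = f(0.485000) = -0.130697
  f(a) × f(c) ≥ 0, new interval: [0.485000, 0.960000]

After 1 iteration(s), the approximation is c_1 = 0.485000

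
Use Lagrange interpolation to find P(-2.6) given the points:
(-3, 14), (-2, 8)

Lagrange interpolation formula:
P(x) = Σ yᵢ × Lᵢ(x)
where Lᵢ(x) = Π_{j≠i} (x - xⱼ)/(xᵢ - xⱼ)

L_0(-2.6) = (-2.6 - (-2))/(-3 - (-2)) = 0.600000
L_1(-2.6) = (-2.6 - (-3))/(-2 - (-3)) = 0.400000

P(-2.6) = 14×L_0(-2.6) + 8×L_1(-2.6)
P(-2.6) = 11.600000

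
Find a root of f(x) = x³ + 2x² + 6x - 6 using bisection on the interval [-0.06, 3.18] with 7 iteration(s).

f(x) = x³ + 2x² + 6x - 6
Initial interval: [-0.06, 3.18]

Iteration 1:
  c_1 = (-0.060000 + 3.180000)/2 = 1.560000
  f(c_1) = f(1.560000) = 12.023616
  f(a) × f(c) < 0, new interval: [-0.060000, 1.560000]
Iteration 2:
  c_2 = (-0.060000 + 1.560000)/2 = 0.750000
  f(c_2) = f(0.750000) = 0.046875
  f(a) × f(c) < 0, new interval: [-0.060000, 0.750000]
Iteration 3:
  c_3 = (-0.060000 + 0.750000)/2 = 0.345000
  f(c_3) = f(0.345000) = -3.650886
  f(a) × f(c) ≥ 0, new interval: [0.345000, 0.750000]
Iteration 4:
  c_4 = (0.345000 + 0.750000)/2 = 0.547500
  f(c_4) = f(0.547500) = -1.951371
  f(a) × f(c) ≥ 0, new interval: [0.547500, 0.750000]
Iteration 5:
  c_5 = (0.547500 + 0.750000)/2 = 0.648750
  f(c_5) = f(0.648750) = -0.992703
  f(a) × f(c) ≥ 0, new interval: [0.648750, 0.750000]
Iteration 6:
  c_6 = (0.648750 + 0.750000)/2 = 0.699375
  f(c_6) = f(0.699375) = -0.483417
  f(a) × f(c) ≥ 0, new interval: [0.699375, 0.750000]
Iteration 7:
  c_7 = (0.699375 + 0.750000)/2 = 0.724687
  f(c_7) = f(0.724687) = -0.220945
  f(a) × f(c) ≥ 0, new interval: [0.724687, 0.750000]

After 7 iteration(s), the approximation is c_7 = 0.724687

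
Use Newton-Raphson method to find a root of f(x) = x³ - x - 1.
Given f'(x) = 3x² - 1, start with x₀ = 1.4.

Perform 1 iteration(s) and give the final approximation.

f(x) = x³ - x - 1
f'(x) = 3x² - 1
x₀ = 1.4

Newton-Raphson formula: x_{n+1} = x_n - f(x_n)/f'(x_n)

Iteration 1:
  f(1.400000) = 0.344000
  f'(1.400000) = 4.880000
  x_1 = 1.400000 - 0.344000/4.880000 = 1.329508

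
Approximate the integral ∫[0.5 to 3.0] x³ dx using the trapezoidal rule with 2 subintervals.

f(x) = x³
a = 0.5, b = 3.0, n = 2
h = (b - a)/n = 1.250000

Trapezoidal rule: (h/2)[f(x₀) + 2f(x₁) + 2f(x₂) + ... + f(xₙ)]

x_0 = 0.5000, f(x_0) = 0.125000, coefficient = 1
x_1 = 1.7500, f(x_1) = 5.359375, coefficient = 2
x_2 = 3.0000, f(x_2) = 27.000000, coefficient = 1

I ≈ (1.250000/2) × 37.843750 = 23.652344
Exact value: 20.234375
Error: 3.417969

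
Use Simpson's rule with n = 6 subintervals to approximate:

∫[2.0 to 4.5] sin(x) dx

f(x) = sin(x)
a = 2.0, b = 4.5, n = 6
h = (b - a)/n = 0.416667

Simpson's rule: (h/3)[f(x₀) + 4f(x₁) + 2f(x₂) + ... + f(xₙ)]

x_0 = 2.0000, f(x_0) = 0.909297, coefficient = 1
x_1 = 2.4167, f(x_1) = 0.663080, coefficient = 4
x_2 = 2.8333, f(x_2) = 0.303400, coefficient = 2
x_3 = 3.2500, f(x_3) = -0.108195, coefficient = 4
x_4 = 3.6667, f(x_4) = -0.501277, coefficient = 2
x_5 = 4.0833, f(x_5) = -0.808584, coefficient = 4
x_6 = 4.5000, f(x_6) = -0.977530, coefficient = 1

I ≈ (0.416667/3) × -1.478780 = -0.205386
Exact value: -0.205351
Error: 0.000035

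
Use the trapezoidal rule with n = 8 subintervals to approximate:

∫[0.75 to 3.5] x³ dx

f(x) = x³
a = 0.75, b = 3.5, n = 8
h = (b - a)/n = 0.343750

Trapezoidal rule: (h/2)[f(x₀) + 2f(x₁) + 2f(x₂) + ... + f(xₙ)]

x_0 = 0.7500, f(x_0) = 0.421875, coefficient = 1
x_1 = 1.0938, f(x_1) = 1.308441, coefficient = 2
x_2 = 1.4375, f(x_2) = 2.970459, coefficient = 2
x_3 = 1.7812, f(x_3) = 5.651642, coefficient = 2
x_4 = 2.1250, f(x_4) = 9.595703, coefficient = 2
x_5 = 2.4688, f(x_5) = 15.046356, coefficient = 2
x_6 = 2.8125, f(x_6) = 22.247314, coefficient = 2
x_7 = 3.1562, f(x_7) = 31.442291, coefficient = 2
x_8 = 3.5000, f(x_8) = 42.875000, coefficient = 1

I ≈ (0.343750/2) × 219.821289 = 37.781784
Exact value: 37.436523
Error: 0.345261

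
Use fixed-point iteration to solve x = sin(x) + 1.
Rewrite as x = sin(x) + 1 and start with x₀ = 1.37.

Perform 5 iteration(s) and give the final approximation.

Equation: x = sin(x) + 1
Fixed-point form: x = sin(x) + 1
x₀ = 1.37

x_1 = g(1.370000) = 1.979908
x_2 = g(1.979908) = 1.917475
x_3 = g(1.917475) = 1.940507
x_4 = g(1.940507) = 1.932432
x_5 = g(1.932432) = 1.935319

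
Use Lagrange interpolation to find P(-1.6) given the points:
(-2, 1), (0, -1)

Lagrange interpolation formula:
P(x) = Σ yᵢ × Lᵢ(x)
where Lᵢ(x) = Π_{j≠i} (x - xⱼ)/(xᵢ - xⱼ)

L_0(-1.6) = (-1.6 - 0)/(-2 - 0) = 0.800000
L_1(-1.6) = (-1.6 - (-2))/(0 - (-2)) = 0.200000

P(-1.6) = 1×L_0(-1.6) + (-1)×L_1(-1.6)
P(-1.6) = 0.600000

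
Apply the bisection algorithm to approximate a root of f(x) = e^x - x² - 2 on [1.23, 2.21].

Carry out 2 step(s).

f(x) = e^x - x² - 2
Initial interval: [1.23, 2.21]

Iteration 1:
  c_1 = (1.230000 + 2.210000)/2 = 1.720000
  f(c_1) = f(1.720000) = 0.626128
  f(a) × f(c) < 0, new interval: [1.230000, 1.720000]
Iteration 2:
  c_2 = (1.230000 + 1.720000)/2 = 1.475000
  f(c_2) = f(1.475000) = 0.195411
  f(a) × f(c) < 0, new interval: [1.230000, 1.475000]

After 2 iteration(s), the approximation is c_2 = 1.475000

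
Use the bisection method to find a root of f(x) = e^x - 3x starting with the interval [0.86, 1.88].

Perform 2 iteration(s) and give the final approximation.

f(x) = e^x - 3x
Initial interval: [0.86, 1.88]

Iteration 1:
  c_1 = (0.860000 + 1.880000)/2 = 1.370000
  f(c_1) = f(1.370000) = -0.174649
  f(a) × f(c) ≥ 0, new interval: [1.370000, 1.880000]
Iteration 2:
  c_2 = (1.370000 + 1.880000)/2 = 1.625000
  f(c_2) = f(1.625000) = 0.203419
  f(a) × f(c) < 0, new interval: [1.370000, 1.625000]

After 2 iteration(s), the approximation is c_2 = 1.625000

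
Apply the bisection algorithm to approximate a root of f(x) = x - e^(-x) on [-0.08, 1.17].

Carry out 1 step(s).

f(x) = x - e^(-x)
Initial interval: [-0.08, 1.17]

Iteration 1:
  c_1 = (-0.080000 + 1.170000)/2 = 0.545000
  f(c_1) = f(0.545000) = -0.034842
  f(a) × f(c) ≥ 0, new interval: [0.545000, 1.170000]

After 1 iteration(s), the approximation is c_1 = 0.545000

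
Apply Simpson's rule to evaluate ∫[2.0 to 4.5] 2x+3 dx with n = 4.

f(x) = 2x+3
a = 2.0, b = 4.5, n = 4
h = (b - a)/n = 0.625000

Simpson's rule: (h/3)[f(x₀) + 4f(x₁) + 2f(x₂) + ... + f(xₙ)]

x_0 = 2.0000, f(x_0) = 7.000000, coefficient = 1
x_1 = 2.6250, f(x_1) = 8.250000, coefficient = 4
x_2 = 3.2500, f(x_2) = 9.500000, coefficient = 2
x_3 = 3.8750, f(x_3) = 10.750000, coefficient = 4
x_4 = 4.5000, f(x_4) = 12.000000, coefficient = 1

I ≈ (0.625000/3) × 114.000000 = 23.750000
Exact value: 23.750000
Error: 0.000000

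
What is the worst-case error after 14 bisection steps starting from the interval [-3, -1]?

Bisection error bound: |error| ≤ (b-a)/2^n
|error| ≤ (-1 - (-3))/2^14 = 2/2^14
|error| ≤ 0.0001220703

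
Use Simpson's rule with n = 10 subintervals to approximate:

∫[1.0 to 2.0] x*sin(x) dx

f(x) = x*sin(x)
a = 1.0, b = 2.0, n = 10
h = (b - a)/n = 0.100000

Simpson's rule: (h/3)[f(x₀) + 4f(x₁) + 2f(x₂) + ... + f(xₙ)]

x_0 = 1.0000, f(x_0) = 0.841471, coefficient = 1
x_1 = 1.1000, f(x_1) = 0.980328, coefficient = 4
x_2 = 1.2000, f(x_2) = 1.118447, coefficient = 2
x_3 = 1.3000, f(x_3) = 1.252626, coefficient = 4
x_4 = 1.4000, f(x_4) = 1.379630, coefficient = 2
x_5 = 1.5000, f(x_5) = 1.496242, coefficient = 4
x_6 = 1.6000, f(x_6) = 1.599318, coefficient = 2
x_7 = 1.7000, f(x_7) = 1.685830, coefficient = 4
x_8 = 1.8000, f(x_8) = 1.752926, coefficient = 2
x_9 = 1.9000, f(x_9) = 1.797970, coefficient = 4
x_10 = 2.0000, f(x_10) = 1.818595, coefficient = 1

I ≈ (0.100000/3) × 43.212692 = 1.440423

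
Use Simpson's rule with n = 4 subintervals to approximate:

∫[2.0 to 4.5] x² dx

f(x) = x²
a = 2.0, b = 4.5, n = 4
h = (b - a)/n = 0.625000

Simpson's rule: (h/3)[f(x₀) + 4f(x₁) + 2f(x₂) + ... + f(xₙ)]

x_0 = 2.0000, f(x_0) = 4.000000, coefficient = 1
x_1 = 2.6250, f(x_1) = 6.890625, coefficient = 4
x_2 = 3.2500, f(x_2) = 10.562500, coefficient = 2
x_3 = 3.8750, f(x_3) = 15.015625, coefficient = 4
x_4 = 4.5000, f(x_4) = 20.250000, coefficient = 1

I ≈ (0.625000/3) × 133.000000 = 27.708333
Exact value: 27.708333
Error: 0.000000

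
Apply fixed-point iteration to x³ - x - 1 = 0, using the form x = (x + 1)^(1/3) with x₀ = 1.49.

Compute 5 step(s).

Equation: x³ - x - 1 = 0
Fixed-point form: x = (x + 1)^(1/3)
x₀ = 1.49

x_1 = g(1.490000) = 1.355397
x_2 = g(1.355397) = 1.330520
x_3 = g(1.330520) = 1.325819
x_4 = g(1.325819) = 1.324927
x_5 = g(1.324927) = 1.324758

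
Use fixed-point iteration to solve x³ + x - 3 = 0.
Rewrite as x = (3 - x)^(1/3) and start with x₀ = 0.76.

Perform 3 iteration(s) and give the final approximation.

Equation: x³ + x - 3 = 0
Fixed-point form: x = (3 - x)^(1/3)
x₀ = 0.76

x_1 = g(0.760000) = 1.308427
x_2 = g(1.308427) = 1.191508
x_3 = g(1.191508) = 1.218350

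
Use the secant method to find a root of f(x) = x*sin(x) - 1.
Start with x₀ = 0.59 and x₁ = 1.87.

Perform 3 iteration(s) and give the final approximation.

f(x) = x*sin(x) - 1
x₀ = 0.59, x₁ = 1.87

Secant formula: x_{n+1} = x_n - f(x_n)(x_n - x_{n-1})/(f(x_n) - f(x_{n-1}))

Iteration 1:
  f(0.590000) = -0.671747
  f(1.870000) = 0.786919
  x_2 = 1.870000 - 0.786919×(1.870000 - 0.590000)/(0.786919 - (-0.671747))
       = 1.179468
Iteration 2:
  f(1.870000) = 0.786919
  f(1.179468) = 0.090303
  x_3 = 1.179468 - 0.090303×(1.179468 - 1.870000)/(0.090303 - 0.786919)
       = 1.089953
Iteration 3:
  f(1.179468) = 0.090303
  f(1.089953) = -0.033642
  x_4 = 1.089953 - (-0.033642)×(1.089953 - 1.179468)/(-0.033642 - 0.090303)
       = 1.114250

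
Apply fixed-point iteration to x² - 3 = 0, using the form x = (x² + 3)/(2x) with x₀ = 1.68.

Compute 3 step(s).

Equation: x² - 3 = 0
Fixed-point form: x = (x² + 3)/(2x)
x₀ = 1.68

x_1 = g(1.680000) = 1.732857
x_2 = g(1.732857) = 1.732051
x_3 = g(1.732051) = 1.732051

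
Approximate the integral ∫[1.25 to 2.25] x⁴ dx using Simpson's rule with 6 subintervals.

f(x) = x⁴
a = 1.25, b = 2.25, n = 6
h = (b - a)/n = 0.166667

Simpson's rule: (h/3)[f(x₀) + 4f(x₁) + 2f(x₂) + ... + f(xₙ)]

x_0 = 1.2500, f(x_0) = 2.441406, coefficient = 1
x_1 = 1.4167, f(x_1) = 4.027826, coefficient = 4
x_2 = 1.5833, f(x_2) = 6.284770, coefficient = 2
x_3 = 1.7500, f(x_3) = 9.378906, coefficient = 4
x_4 = 1.9167, f(x_4) = 13.495419, coefficient = 2
x_5 = 2.0833, f(x_5) = 18.838011, coefficient = 4
x_6 = 2.2500, f(x_6) = 25.628906, coefficient = 1

I ≈ (0.166667/3) × 196.609664 = 10.922759
Exact value: 10.922656
Error: 0.000103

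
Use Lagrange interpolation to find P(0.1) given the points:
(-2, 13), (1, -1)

Lagrange interpolation formula:
P(x) = Σ yᵢ × Lᵢ(x)
where Lᵢ(x) = Π_{j≠i} (x - xⱼ)/(xᵢ - xⱼ)

L_0(0.1) = (0.1 - 1)/(-2 - 1) = 0.300000
L_1(0.1) = (0.1 - (-2))/(1 - (-2)) = 0.700000

P(0.1) = 13×L_0(0.1) + (-1)×L_1(0.1)
P(0.1) = 3.200000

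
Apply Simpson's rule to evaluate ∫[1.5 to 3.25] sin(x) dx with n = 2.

f(x) = sin(x)
a = 1.5, b = 3.25, n = 2
h = (b - a)/n = 0.875000

Simpson's rule: (h/3)[f(x₀) + 4f(x₁) + 2f(x₂) + ... + f(xₙ)]

x_0 = 1.5000, f(x_0) = 0.997495, coefficient = 1
x_1 = 2.3750, f(x_1) = 0.693685, coefficient = 4
x_2 = 3.2500, f(x_2) = -0.108195, coefficient = 1

I ≈ (0.875000/3) × 3.664040 = 1.068678
Exact value: 1.064867
Error: 0.003811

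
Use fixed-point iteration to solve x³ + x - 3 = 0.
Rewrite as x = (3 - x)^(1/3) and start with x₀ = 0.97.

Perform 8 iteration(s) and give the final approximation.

Equation: x³ + x - 3 = 0
Fixed-point form: x = (3 - x)^(1/3)
x₀ = 0.97

x_1 = g(0.970000) = 1.266189
x_2 = g(1.266189) = 1.201344
x_3 = g(1.201344) = 1.216138
x_4 = g(1.216138) = 1.212794
x_5 = g(1.212794) = 1.213551
x_6 = g(1.213551) = 1.213380
x_7 = g(1.213380) = 1.213419
x_8 = g(1.213419) = 1.213410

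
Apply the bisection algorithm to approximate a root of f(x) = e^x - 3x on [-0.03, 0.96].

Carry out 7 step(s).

f(x) = e^x - 3x
Initial interval: [-0.03, 0.96]

Iteration 1:
  c_1 = (-0.030000 + 0.960000)/2 = 0.465000
  f(c_1) = f(0.465000) = 0.197014
  f(a) × f(c) ≥ 0, new interval: [0.465000, 0.960000]
Iteration 2:
  c_2 = (0.465000 + 0.960000)/2 = 0.712500
  f(c_2) = f(0.712500) = -0.098417
  f(a) × f(c) < 0, new interval: [0.465000, 0.712500]
Iteration 3:
  c_3 = (0.465000 + 0.712500)/2 = 0.588750
  f(c_3) = f(0.588750) = 0.035485
  f(a) × f(c) ≥ 0, new interval: [0.588750, 0.712500]
Iteration 4:
  c_4 = (0.588750 + 0.712500)/2 = 0.650625
  f(c_4) = f(0.650625) = -0.035137
  f(a) × f(c) < 0, new interval: [0.588750, 0.650625]
Iteration 5:
  c_5 = (0.588750 + 0.650625)/2 = 0.619687
  f(c_5) = f(0.619687) = -0.000715
  f(a) × f(c) < 0, new interval: [0.588750, 0.619687]
Iteration 6:
  c_6 = (0.588750 + 0.619687)/2 = 0.604219
  f(c_6) = f(0.604219) = 0.017166
  f(a) × f(c) ≥ 0, new interval: [0.604219, 0.619687]
Iteration 7:
  c_7 = (0.604219 + 0.619687)/2 = 0.611953
  f(c_7) = f(0.611953) = 0.008170
  f(a) × f(c) ≥ 0, new interval: [0.611953, 0.619687]

After 7 iteration(s), the approximation is c_7 = 0.611953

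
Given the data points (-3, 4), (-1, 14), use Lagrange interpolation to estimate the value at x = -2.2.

Lagrange interpolation formula:
P(x) = Σ yᵢ × Lᵢ(x)
where Lᵢ(x) = Π_{j≠i} (x - xⱼ)/(xᵢ - xⱼ)

L_0(-2.2) = (-2.2 - (-1))/(-3 - (-1)) = 0.600000
L_1(-2.2) = (-2.2 - (-3))/(-1 - (-3)) = 0.400000

P(-2.2) = 4×L_0(-2.2) + 14×L_1(-2.2)
P(-2.2) = 8.000000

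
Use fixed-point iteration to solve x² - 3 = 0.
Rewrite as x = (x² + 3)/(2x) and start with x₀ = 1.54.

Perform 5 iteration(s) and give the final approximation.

Equation: x² - 3 = 0
Fixed-point form: x = (x² + 3)/(2x)
x₀ = 1.54

x_1 = g(1.540000) = 1.744026
x_2 = g(1.744026) = 1.732092
x_3 = g(1.732092) = 1.732051
x_4 = g(1.732051) = 1.732051
x_5 = g(1.732051) = 1.732051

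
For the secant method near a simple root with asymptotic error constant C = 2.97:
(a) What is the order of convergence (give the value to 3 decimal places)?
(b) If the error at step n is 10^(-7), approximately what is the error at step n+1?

(a) Secant method has superlinear convergence with order φ = (1+√5)/2 ≈ 1.618.
    This means |e_{n+1}| ≈ C|e_n|^1.618.

(b) With |e_n| = 10^(-7) and C = 2.97:
    |e_{n+1}| ≈ 2.97 × (10^(-7))^1.618 = 2.97 × 10^(-11.33)

(a) ≈ 1.618 (golden ratio); (b) |e_{n+1}| ≈ 1.401e-11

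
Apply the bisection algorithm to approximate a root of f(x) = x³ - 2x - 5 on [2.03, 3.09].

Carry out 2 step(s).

f(x) = x³ - 2x - 5
Initial interval: [2.03, 3.09]

Iteration 1:
  c_1 = (2.030000 + 3.090000)/2 = 2.560000
  f(c_1) = f(2.560000) = 6.657216
  f(a) × f(c) < 0, new interval: [2.030000, 2.560000]
Iteration 2:
  c_2 = (2.030000 + 2.560000)/2 = 2.295000
  f(c_2) = f(2.295000) = 2.497822
  f(a) × f(c) < 0, new interval: [2.030000, 2.295000]

After 2 iteration(s), the approximation is c_2 = 2.295000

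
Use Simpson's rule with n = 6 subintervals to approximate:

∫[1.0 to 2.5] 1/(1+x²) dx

f(x) = 1/(1+x²)
a = 1.0, b = 2.5, n = 6
h = (b - a)/n = 0.250000

Simpson's rule: (h/3)[f(x₀) + 4f(x₁) + 2f(x₂) + ... + f(xₙ)]

x_0 = 1.0000, f(x_0) = 0.500000, coefficient = 1
x_1 = 1.2500, f(x_1) = 0.390244, coefficient = 4
x_2 = 1.5000, f(x_2) = 0.307692, coefficient = 2
x_3 = 1.7500, f(x_3) = 0.246154, coefficient = 4
x_4 = 2.0000, f(x_4) = 0.200000, coefficient = 2
x_5 = 2.2500, f(x_5) = 0.164948, coefficient = 4
x_6 = 2.5000, f(x_6) = 0.137931, coefficient = 1

I ≈ (0.250000/3) × 4.858700 = 0.404892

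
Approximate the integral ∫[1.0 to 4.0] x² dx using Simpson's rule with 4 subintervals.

f(x) = x²
a = 1.0, b = 4.0, n = 4
h = (b - a)/n = 0.750000

Simpson's rule: (h/3)[f(x₀) + 4f(x₁) + 2f(x₂) + ... + f(xₙ)]

x_0 = 1.0000, f(x_0) = 1.000000, coefficient = 1
x_1 = 1.7500, f(x_1) = 3.062500, coefficient = 4
x_2 = 2.5000, f(x_2) = 6.250000, coefficient = 2
x_3 = 3.2500, f(x_3) = 10.562500, coefficient = 4
x_4 = 4.0000, f(x_4) = 16.000000, coefficient = 1

I ≈ (0.750000/3) × 84.000000 = 21.000000
Exact value: 21.000000
Error: 0.000000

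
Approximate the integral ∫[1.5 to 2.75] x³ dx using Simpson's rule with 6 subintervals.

f(x) = x³
a = 1.5, b = 2.75, n = 6
h = (b - a)/n = 0.208333

Simpson's rule: (h/3)[f(x₀) + 4f(x₁) + 2f(x₂) + ... + f(xₙ)]

x_0 = 1.5000, f(x_0) = 3.375000, coefficient = 1
x_1 = 1.7083, f(x_1) = 4.985605, coefficient = 4
x_2 = 1.9167, f(x_2) = 7.041088, coefficient = 2
x_3 = 2.1250, f(x_3) = 9.595703, coefficient = 4
x_4 = 2.3333, f(x_4) = 12.703704, coefficient = 2
x_5 = 2.5417, f(x_5) = 16.419343, coefficient = 4
x_6 = 2.7500, f(x_6) = 20.796875, coefficient = 1

I ≈ (0.208333/3) × 187.664062 = 13.032227
Exact value: 13.032227
Error: 0.000000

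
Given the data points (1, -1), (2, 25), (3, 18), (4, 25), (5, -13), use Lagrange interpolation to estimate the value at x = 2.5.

Lagrange interpolation formula:
P(x) = Σ yᵢ × Lᵢ(x)
where Lᵢ(x) = Π_{j≠i} (x - xⱼ)/(xᵢ - xⱼ)

L_0(2.5) = (2.5 - 2)/(1 - 2) × (2.5 - 3)/(1 - 3) × (2.5 - 4)/(1 - 4) × (2.5 - 5)/(1 - 5) = -0.039062
L_1(2.5) = (2.5 - 1)/(2 - 1) × (2.5 - 3)/(2 - 3) × (2.5 - 4)/(2 - 4) × (2.5 - 5)/(2 - 5) = 0.468750
L_2(2.5) = (2.5 - 1)/(3 - 1) × (2.5 - 2)/(3 - 2) × (2.5 - 4)/(3 - 4) × (2.5 - 5)/(3 - 5) = 0.703125
L_3(2.5) = (2.5 - 1)/(4 - 1) × (2.5 - 2)/(4 - 2) × (2.5 - 3)/(4 - 3) × (2.5 - 5)/(4 - 5) = -0.156250
L_4(2.5) = (2.5 - 1)/(5 - 1) × (2.5 - 2)/(5 - 2) × (2.5 - 3)/(5 - 3) × (2.5 - 4)/(5 - 4) = 0.023438

P(2.5) = (-1)×L_0(2.5) + 25×L_1(2.5) + 18×L_2(2.5) + 25×L_3(2.5) + (-13)×L_4(2.5)
P(2.5) = 20.203125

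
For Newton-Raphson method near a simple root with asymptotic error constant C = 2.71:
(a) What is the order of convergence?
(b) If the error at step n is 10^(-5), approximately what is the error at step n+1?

(a) Newton-Raphson has quadratic (order 2) convergence near simple roots.
    This means |e_{n+1}| ≈ C|e_n|².

(b) With |e_n| = 10^(-5) and C = 2.71:
    |e_{n+1}| ≈ 2.71 × (10^(-5))² = 2.71 × 10^(-10)

(a) 2 (quadratic); (b) |e_{n+1}| ≈ 2.710e-10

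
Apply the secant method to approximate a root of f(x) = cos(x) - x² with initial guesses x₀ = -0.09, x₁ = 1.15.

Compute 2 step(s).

f(x) = cos(x) - x²
x₀ = -0.09, x₁ = 1.15

Secant formula: x_{n+1} = x_n - f(x_n)(x_n - x_{n-1})/(f(x_n) - f(x_{n-1}))

Iteration 1:
  f(-0.090000) = 0.987853
  f(1.150000) = -0.914013
  x_2 = 1.150000 - (-0.914013)×(1.150000 - (-0.090000))/(-0.914013 - 0.987853)
       = 0.554072
Iteration 2:
  f(1.150000) = -0.914013
  f(0.554072) = 0.543394
  x_3 = 0.554072 - 0.543394×(0.554072 - 1.150000)/(0.543394 - (-0.914013))
       = 0.776263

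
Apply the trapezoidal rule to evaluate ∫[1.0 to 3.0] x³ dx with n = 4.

f(x) = x³
a = 1.0, b = 3.0, n = 4
h = (b - a)/n = 0.500000

Trapezoidal rule: (h/2)[f(x₀) + 2f(x₁) + 2f(x₂) + ... + f(xₙ)]

x_0 = 1.0000, f(x_0) = 1.000000, coefficient = 1
x_1 = 1.5000, f(x_1) = 3.375000, coefficient = 2
x_2 = 2.0000, f(x_2) = 8.000000, coefficient = 2
x_3 = 2.5000, f(x_3) = 15.625000, coefficient = 2
x_4 = 3.0000, f(x_4) = 27.000000, coefficient = 1

I ≈ (0.500000/2) × 82.000000 = 20.500000
Exact value: 20.000000
Error: 0.500000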